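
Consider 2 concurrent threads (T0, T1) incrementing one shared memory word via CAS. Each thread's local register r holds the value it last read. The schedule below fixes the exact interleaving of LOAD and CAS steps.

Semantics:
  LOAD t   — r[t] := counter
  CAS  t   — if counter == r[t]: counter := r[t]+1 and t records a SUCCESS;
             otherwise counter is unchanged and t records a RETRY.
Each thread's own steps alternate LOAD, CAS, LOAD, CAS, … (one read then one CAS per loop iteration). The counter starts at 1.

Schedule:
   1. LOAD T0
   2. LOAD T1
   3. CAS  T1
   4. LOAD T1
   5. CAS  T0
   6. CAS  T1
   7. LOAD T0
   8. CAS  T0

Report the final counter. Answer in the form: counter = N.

1. LOAD T0 → mem=1 r[T0]=1 [LOAD]
2. LOAD T1 → mem=1 r[T1]=1 [LOAD]
3. CAS T1 → mem=2 r[T1]=1 [OK]
4. LOAD T1 → mem=2 r[T1]=2 [LOAD]
5. CAS T0 → mem=2 r[T0]=1 [RETRY]
6. CAS T1 → mem=3 r[T1]=2 [OK]
7. LOAD T0 → mem=3 r[T0]=3 [LOAD]
8. CAS T0 → mem=4 r[T0]=3 [OK]

counter = 4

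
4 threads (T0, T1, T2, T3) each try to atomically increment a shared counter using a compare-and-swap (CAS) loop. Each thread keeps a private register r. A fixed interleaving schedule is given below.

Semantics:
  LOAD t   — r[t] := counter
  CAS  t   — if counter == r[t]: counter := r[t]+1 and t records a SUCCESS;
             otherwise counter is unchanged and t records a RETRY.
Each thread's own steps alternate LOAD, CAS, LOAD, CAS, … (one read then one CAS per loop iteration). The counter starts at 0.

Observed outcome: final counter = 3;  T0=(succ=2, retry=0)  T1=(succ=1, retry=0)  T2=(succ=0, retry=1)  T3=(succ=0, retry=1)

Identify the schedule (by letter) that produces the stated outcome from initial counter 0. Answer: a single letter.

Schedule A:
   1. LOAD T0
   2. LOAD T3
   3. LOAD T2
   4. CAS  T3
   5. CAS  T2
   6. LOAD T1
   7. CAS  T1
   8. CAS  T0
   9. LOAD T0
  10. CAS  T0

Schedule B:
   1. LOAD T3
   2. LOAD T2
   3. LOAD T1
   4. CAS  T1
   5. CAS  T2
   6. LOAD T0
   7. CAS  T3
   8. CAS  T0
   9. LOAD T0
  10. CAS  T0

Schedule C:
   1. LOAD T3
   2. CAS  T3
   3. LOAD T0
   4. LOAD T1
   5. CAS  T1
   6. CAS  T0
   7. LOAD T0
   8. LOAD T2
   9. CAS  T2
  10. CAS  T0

B

Tracing schedule B:
#1 T3 reads 0
#2 T2 reads 0
#3 T1 reads 0
#4 T1 CAS(0→1) writes; counter now 1
#5 T2 CAS(0→1) fails; counter now 1
#6 T0 reads 1
#7 T3 CAS(0→1) fails; counter now 1
#8 T0 CAS(1→2) writes; counter now 2
#9 T0 reads 2
#10 T0 CAS(2→3) writes; counter now 3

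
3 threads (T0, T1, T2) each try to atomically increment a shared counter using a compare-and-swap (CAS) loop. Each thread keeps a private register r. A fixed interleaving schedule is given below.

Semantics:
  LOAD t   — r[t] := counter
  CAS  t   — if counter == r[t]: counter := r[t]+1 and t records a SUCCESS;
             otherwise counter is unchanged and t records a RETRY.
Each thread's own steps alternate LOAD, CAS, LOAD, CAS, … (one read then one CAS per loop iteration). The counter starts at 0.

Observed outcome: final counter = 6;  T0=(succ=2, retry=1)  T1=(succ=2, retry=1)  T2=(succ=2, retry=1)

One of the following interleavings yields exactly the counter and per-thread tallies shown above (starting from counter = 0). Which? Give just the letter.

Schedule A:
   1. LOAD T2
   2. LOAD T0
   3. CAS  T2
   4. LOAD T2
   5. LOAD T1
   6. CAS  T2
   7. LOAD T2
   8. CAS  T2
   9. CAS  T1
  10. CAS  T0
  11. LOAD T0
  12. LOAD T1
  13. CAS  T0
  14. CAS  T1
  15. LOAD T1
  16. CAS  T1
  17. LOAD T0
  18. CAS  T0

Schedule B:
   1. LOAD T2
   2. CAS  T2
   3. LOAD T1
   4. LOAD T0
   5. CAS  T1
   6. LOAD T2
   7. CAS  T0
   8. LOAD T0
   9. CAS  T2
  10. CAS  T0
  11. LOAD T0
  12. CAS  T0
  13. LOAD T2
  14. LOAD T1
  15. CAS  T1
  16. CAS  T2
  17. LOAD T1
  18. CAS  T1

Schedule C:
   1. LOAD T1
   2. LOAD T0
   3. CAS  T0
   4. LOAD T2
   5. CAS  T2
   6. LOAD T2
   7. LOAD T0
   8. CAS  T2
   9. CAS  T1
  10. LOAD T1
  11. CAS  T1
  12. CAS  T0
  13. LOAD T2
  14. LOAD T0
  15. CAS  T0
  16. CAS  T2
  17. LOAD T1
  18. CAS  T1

Simulating candidate C:
#1 T1 reads 0
#2 T0 reads 0
#3 T0 CAS(0→1) writes; counter now 1
#4 T2 reads 1
#5 T2 CAS(1→2) writes; counter now 2
#6 T2 reads 2
#7 T0 reads 2
#8 T2 CAS(2→3) writes; counter now 3
#9 T1 CAS(0→1) fails; counter now 3
#10 T1 reads 3
#11 T1 CAS(3→4) writes; counter now 4
#12 T0 CAS(2→3) fails; counter now 4
#13 T2 reads 4
#14 T0 reads 4
#15 T0 CAS(4→5) writes; counter now 5
#16 T2 CAS(4→5) fails; counter now 5
#17 T1 reads 5
#18 T1 CAS(5→6) writes; counter now 6

C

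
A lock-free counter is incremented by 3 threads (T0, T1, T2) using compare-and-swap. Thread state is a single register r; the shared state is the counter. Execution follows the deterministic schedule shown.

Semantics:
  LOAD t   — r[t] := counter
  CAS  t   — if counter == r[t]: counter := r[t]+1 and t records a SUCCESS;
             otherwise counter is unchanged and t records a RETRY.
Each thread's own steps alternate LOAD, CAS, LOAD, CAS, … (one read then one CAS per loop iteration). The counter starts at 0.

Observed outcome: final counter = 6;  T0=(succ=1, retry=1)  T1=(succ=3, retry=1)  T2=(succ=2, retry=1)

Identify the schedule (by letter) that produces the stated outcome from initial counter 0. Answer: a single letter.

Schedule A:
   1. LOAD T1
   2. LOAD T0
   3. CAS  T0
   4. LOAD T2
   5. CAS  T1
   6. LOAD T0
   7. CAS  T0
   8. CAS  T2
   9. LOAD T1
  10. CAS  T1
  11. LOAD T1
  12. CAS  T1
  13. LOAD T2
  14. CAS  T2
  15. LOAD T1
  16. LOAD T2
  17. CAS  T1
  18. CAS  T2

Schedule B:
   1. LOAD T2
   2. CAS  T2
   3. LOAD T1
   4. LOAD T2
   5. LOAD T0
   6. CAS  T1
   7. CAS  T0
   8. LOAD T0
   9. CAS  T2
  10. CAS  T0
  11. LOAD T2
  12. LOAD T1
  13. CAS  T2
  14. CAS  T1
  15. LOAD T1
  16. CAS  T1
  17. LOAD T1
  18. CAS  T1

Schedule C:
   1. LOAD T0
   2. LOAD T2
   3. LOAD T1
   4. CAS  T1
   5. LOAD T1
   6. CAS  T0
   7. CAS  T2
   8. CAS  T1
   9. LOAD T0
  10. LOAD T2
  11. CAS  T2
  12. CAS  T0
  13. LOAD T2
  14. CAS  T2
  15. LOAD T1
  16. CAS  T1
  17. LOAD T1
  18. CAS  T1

B

Tracing schedule B:
T2 LOAD — after: cnt=0, r=0 — load
T2 CAS — after: cnt=1, r=0 — ok
T1 LOAD — after: cnt=1, r=1 — load
T2 LOAD — after: cnt=1, r=1 — load
T0 LOAD — after: cnt=1, r=1 — load
T1 CAS — after: cnt=2, r=1 — ok
T0 CAS — after: cnt=2, r=1 — retry
T0 LOAD — after: cnt=2, r=2 — load
T2 CAS — after: cnt=2, r=1 — retry
T0 CAS — after: cnt=3, r=2 — ok
T2 LOAD — after: cnt=3, r=3 — load
T1 LOAD — after: cnt=3, r=3 — load
T2 CAS — after: cnt=4, r=3 — ok
T1 CAS — after: cnt=4, r=3 — retry
T1 LOAD — after: cnt=4, r=4 — load
T1 CAS — after: cnt=5, r=4 — ok
T1 LOAD — after: cnt=5, r=5 — load
T1 CAS — after: cnt=6, r=5 — ok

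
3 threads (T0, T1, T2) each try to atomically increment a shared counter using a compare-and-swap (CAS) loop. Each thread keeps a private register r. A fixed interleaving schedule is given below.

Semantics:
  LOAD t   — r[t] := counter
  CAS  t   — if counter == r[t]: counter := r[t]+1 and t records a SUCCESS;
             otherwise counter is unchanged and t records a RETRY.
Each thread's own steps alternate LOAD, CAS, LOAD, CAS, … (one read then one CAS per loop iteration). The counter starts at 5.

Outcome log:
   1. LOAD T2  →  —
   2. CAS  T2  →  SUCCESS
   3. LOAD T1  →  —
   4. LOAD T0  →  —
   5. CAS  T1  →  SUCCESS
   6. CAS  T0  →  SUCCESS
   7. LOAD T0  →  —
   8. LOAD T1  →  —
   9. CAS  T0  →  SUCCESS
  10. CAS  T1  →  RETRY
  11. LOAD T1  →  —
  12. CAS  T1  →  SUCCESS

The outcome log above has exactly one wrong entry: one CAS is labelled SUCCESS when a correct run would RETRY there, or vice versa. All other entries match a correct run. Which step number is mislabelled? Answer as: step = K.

step = 6

Reference trace:
   1) LOAD T2:  M=5  r_T2=5
   2) CAS  T2:  M=6  r_T2=5 ✓
   3) LOAD T1:  M=6  r_T1=6
   4) LOAD T0:  M=6  r_T0=6
   5) CAS  T1:  M=7  r_T1=6 ✓
   6) CAS  T0:  M=7  r_T0=6 ✗
   7) LOAD T0:  M=7  r_T0=7
   8) LOAD T1:  M=7  r_T1=7
   9) CAS  T0:  M=8  r_T0=7 ✓
  10) CAS  T1:  M=8  r_T1=7 ✗
  11) LOAD T1:  M=8  r_T1=8
  12) CAS  T1:  M=9  r_T1=8 ✓
Log disagrees first at step 6.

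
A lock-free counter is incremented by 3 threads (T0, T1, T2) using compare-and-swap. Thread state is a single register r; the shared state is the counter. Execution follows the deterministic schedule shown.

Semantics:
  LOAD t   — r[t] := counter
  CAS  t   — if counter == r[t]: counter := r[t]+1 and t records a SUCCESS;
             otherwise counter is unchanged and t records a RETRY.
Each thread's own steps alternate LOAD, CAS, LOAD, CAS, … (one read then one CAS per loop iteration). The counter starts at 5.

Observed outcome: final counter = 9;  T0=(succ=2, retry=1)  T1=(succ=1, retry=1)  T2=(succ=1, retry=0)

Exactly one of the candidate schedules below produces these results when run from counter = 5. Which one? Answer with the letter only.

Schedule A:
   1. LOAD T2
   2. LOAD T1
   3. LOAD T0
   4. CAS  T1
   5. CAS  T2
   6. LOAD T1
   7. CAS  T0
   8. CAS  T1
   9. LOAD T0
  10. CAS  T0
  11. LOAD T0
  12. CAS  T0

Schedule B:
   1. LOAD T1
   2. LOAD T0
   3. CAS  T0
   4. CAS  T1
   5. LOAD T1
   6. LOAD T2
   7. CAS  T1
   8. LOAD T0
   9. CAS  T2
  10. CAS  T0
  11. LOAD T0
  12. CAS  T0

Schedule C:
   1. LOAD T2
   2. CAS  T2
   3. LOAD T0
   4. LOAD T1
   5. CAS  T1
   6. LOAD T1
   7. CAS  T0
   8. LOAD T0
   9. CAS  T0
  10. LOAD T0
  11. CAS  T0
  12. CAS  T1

Run C:
1. LOAD T2 → mem=5 r[T2]=5 [LOAD]
2. CAS T2 → mem=6 r[T2]=5 [OK]
3. LOAD T0 → mem=6 r[T0]=6 [LOAD]
4. LOAD T1 → mem=6 r[T1]=6 [LOAD]
5. CAS T1 → mem=7 r[T1]=6 [OK]
6. LOAD T1 → mem=7 r[T1]=7 [LOAD]
7. CAS T0 → mem=7 r[T0]=6 [RETRY]
8. LOAD T0 → mem=7 r[T0]=7 [LOAD]
9. CAS T0 → mem=8 r[T0]=7 [OK]
10. LOAD T0 → mem=8 r[T0]=8 [LOAD]
11. CAS T0 → mem=9 r[T0]=8 [OK]
12. CAS T1 → mem=9 r[T1]=7 [RETRY]

C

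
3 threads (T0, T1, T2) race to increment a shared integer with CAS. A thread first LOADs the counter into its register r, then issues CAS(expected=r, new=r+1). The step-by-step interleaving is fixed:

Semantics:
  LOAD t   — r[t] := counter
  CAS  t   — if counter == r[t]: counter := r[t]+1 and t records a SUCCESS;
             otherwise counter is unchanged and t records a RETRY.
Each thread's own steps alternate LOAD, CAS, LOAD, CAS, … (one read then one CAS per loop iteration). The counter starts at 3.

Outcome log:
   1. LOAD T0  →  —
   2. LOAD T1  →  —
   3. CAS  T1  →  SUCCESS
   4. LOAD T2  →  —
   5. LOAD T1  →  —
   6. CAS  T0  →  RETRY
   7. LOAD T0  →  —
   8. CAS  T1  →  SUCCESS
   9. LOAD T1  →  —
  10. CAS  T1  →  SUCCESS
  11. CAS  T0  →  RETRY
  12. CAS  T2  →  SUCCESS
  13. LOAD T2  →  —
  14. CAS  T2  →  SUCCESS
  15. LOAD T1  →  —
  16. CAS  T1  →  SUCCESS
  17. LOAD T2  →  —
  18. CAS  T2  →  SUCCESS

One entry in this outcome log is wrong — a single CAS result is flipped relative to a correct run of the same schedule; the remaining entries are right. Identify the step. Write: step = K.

step = 12

Reference trace:
[1] T0.load  rd  (counter 3, T0.r 3)
[2] T1.load  rd  (counter 3, T1.r 3)
[3] T1.cas  hit  (counter 4, T1.r 3)
[4] T2.load  rd  (counter 4, T2.r 4)
[5] T1.load  rd  (counter 4, T1.r 4)
[6] T0.cas  miss  (counter 4, T0.r 3)
[7] T0.load  rd  (counter 4, T0.r 4)
[8] T1.cas  hit  (counter 5, T1.r 4)
[9] T1.load  rd  (counter 5, T1.r 5)
[10] T1.cas  hit  (counter 6, T1.r 5)
[11] T0.cas  miss  (counter 6, T0.r 4)
[12] T2.cas  miss  (counter 6, T2.r 4)
[13] T2.load  rd  (counter 6, T2.r 6)
[14] T2.cas  hit  (counter 7, T2.r 6)
[15] T1.load  rd  (counter 7, T1.r 7)
[16] T1.cas  hit  (counter 8, T1.r 7)
[17] T2.load  rd  (counter 8, T2.r 8)
[18] T2.cas  hit  (counter 9, T2.r 8)
Log disagrees first at step 12.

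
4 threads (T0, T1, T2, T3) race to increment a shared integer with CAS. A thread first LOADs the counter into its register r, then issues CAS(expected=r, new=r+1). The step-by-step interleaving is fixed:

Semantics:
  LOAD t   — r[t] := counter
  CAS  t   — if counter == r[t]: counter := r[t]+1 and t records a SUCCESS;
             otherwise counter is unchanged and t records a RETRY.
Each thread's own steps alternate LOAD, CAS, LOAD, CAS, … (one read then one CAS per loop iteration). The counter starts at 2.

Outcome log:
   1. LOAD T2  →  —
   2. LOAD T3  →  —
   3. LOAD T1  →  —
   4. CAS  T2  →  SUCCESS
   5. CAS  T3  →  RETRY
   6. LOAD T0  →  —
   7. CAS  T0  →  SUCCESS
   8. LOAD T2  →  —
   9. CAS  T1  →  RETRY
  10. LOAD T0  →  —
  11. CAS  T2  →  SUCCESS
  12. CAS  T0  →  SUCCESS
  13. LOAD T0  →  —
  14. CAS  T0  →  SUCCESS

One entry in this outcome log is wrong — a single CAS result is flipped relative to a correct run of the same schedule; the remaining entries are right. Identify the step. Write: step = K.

Re-executing:
1. LOAD T2 → mem=2 r[T2]=2 [LOAD]
2. LOAD T3 → mem=2 r[T3]=2 [LOAD]
3. LOAD T1 → mem=2 r[T1]=2 [LOAD]
4. CAS T2 → mem=3 r[T2]=2 [OK]
5. CAS T3 → mem=3 r[T3]=2 [RETRY]
6. LOAD T0 → mem=3 r[T0]=3 [LOAD]
7. CAS T0 → mem=4 r[T0]=3 [OK]
8. LOAD T2 → mem=4 r[T2]=4 [LOAD]
9. CAS T1 → mem=4 r[T1]=2 [RETRY]
10. LOAD T0 → mem=4 r[T0]=4 [LOAD]
11. CAS T2 → mem=5 r[T2]=4 [OK]
12. CAS T0 → mem=5 r[T0]=4 [RETRY]
13. LOAD T0 → mem=5 r[T0]=5 [LOAD]
14. CAS T0 → mem=6 r[T0]=5 [OK]
Mismatch at 12.

step = 12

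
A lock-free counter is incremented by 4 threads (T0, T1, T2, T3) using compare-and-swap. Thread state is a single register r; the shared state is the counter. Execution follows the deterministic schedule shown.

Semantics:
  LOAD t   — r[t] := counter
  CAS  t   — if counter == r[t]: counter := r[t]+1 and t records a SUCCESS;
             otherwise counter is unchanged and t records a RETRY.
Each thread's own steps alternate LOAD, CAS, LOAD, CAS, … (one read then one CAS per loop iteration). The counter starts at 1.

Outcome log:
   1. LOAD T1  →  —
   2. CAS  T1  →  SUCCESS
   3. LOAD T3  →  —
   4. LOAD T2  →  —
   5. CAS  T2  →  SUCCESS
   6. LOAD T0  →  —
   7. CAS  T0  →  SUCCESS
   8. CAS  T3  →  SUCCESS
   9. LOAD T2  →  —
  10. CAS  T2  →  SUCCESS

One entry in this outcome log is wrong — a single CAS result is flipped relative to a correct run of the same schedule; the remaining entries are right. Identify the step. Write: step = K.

step = 8

Correct run:
step 1: T1 LOAD ⇒ load; ctr=1 reg=1
step 2: T1 CAS ⇒ ok; ctr=2 reg=1
step 3: T3 LOAD ⇒ load; ctr=2 reg=2
step 4: T2 LOAD ⇒ load; ctr=2 reg=2
step 5: T2 CAS ⇒ ok; ctr=3 reg=2
step 6: T0 LOAD ⇒ load; ctr=3 reg=3
step 7: T0 CAS ⇒ ok; ctr=4 reg=3
step 8: T3 CAS ⇒ retry; ctr=4 reg=2
step 9: T2 LOAD ⇒ load; ctr=4 reg=4
step 10: T2 CAS ⇒ ok; ctr=5 reg=4
Mismatch at 8.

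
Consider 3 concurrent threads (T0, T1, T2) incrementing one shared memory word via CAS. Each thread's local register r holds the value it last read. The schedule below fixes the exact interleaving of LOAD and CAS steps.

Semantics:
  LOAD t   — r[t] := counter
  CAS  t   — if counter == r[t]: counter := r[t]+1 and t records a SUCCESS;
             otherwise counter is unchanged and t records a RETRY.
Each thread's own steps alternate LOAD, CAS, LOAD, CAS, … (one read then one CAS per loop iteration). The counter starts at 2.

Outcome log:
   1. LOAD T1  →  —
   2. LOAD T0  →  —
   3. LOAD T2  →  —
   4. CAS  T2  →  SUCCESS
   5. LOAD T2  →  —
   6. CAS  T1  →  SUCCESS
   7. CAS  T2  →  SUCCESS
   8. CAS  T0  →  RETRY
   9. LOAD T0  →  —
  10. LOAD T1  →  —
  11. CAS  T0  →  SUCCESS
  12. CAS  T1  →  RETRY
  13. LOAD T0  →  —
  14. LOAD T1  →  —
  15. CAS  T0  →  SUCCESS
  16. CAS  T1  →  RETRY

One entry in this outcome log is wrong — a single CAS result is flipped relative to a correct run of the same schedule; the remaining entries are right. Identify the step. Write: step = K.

Correct run:
T1 LOAD — after: cnt=2, r=2 — load
T0 LOAD — after: cnt=2, r=2 — load
T2 LOAD — after: cnt=2, r=2 — load
T2 CAS — after: cnt=3, r=2 — ok
T2 LOAD — after: cnt=3, r=3 — load
T1 CAS — after: cnt=3, r=2 — retry
T2 CAS — after: cnt=4, r=3 — ok
T0 CAS — after: cnt=4, r=2 — retry
T0 LOAD — after: cnt=4, r=4 — load
T1 LOAD — after: cnt=4, r=4 — load
T0 CAS — after: cnt=5, r=4 — ok
T1 CAS — after: cnt=5, r=4 — retry
T0 LOAD — after: cnt=5, r=5 — load
T1 LOAD — after: cnt=5, r=5 — load
T0 CAS — after: cnt=6, r=5 — ok
T1 CAS — after: cnt=6, r=5 — retry
Log disagrees first at step 6.

step = 6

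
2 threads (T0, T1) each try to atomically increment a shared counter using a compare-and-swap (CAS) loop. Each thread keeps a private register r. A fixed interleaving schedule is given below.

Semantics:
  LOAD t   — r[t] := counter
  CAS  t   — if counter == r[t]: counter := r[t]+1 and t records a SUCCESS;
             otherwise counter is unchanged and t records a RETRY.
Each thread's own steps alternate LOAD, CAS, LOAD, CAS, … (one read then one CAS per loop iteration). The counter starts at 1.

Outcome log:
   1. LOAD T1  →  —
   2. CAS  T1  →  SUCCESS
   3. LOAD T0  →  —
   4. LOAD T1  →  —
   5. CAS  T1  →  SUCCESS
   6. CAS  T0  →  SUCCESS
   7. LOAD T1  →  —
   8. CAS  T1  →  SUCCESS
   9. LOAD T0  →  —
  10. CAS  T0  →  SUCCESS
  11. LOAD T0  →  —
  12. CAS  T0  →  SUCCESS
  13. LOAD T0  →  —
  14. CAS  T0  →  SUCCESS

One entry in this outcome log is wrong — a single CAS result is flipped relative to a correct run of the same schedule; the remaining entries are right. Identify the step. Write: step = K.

step = 6

Reference trace:
   1) LOAD T1:  M=1  r_T1=1
   2) CAS  T1:  M=2  r_T1=1 ✓
   3) LOAD T0:  M=2  r_T0=2
   4) LOAD T1:  M=2  r_T1=2
   5) CAS  T1:  M=3  r_T1=2 ✓
   6) CAS  T0:  M=3  r_T0=2 ✗
   7) LOAD T1:  M=3  r_T1=3
   8) CAS  T1:  M=4  r_T1=3 ✓
   9) LOAD T0:  M=4  r_T0=4
  10) CAS  T0:  M=5  r_T0=4 ✓
  11) LOAD T0:  M=5  r_T0=5
  12) CAS  T0:  M=6  r_T0=5 ✓
  13) LOAD T0:  M=6  r_T0=6
  14) CAS  T0:  M=7  r_T0=6 ✓
Flip is step 6.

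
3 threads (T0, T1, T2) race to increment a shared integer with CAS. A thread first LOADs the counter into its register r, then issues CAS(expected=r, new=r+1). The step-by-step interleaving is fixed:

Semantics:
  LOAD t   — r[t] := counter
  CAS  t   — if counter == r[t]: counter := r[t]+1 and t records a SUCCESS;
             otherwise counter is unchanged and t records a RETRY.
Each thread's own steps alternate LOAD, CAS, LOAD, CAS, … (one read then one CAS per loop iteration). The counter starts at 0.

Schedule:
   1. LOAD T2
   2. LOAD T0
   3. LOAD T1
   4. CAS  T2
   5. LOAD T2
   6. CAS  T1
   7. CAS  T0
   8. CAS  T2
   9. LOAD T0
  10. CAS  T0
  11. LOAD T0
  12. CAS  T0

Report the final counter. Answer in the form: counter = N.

1. LOAD T2 → mem=0 r[T2]=0 [LOAD]
2. LOAD T0 → mem=0 r[T0]=0 [LOAD]
3. LOAD T1 → mem=0 r[T1]=0 [LOAD]
4. CAS T2 → mem=1 r[T2]=0 [OK]
5. LOAD T2 → mem=1 r[T2]=1 [LOAD]
6. CAS T1 → mem=1 r[T1]=0 [RETRY]
7. CAS T0 → mem=1 r[T0]=0 [RETRY]
8. CAS T2 → mem=2 r[T2]=1 [OK]
9. LOAD T0 → mem=2 r[T0]=2 [LOAD]
10. CAS T0 → mem=3 r[T0]=2 [OK]
11. LOAD T0 → mem=3 r[T0]=3 [LOAD]
12. CAS T0 → mem=4 r[T0]=3 [OK]

counter = 4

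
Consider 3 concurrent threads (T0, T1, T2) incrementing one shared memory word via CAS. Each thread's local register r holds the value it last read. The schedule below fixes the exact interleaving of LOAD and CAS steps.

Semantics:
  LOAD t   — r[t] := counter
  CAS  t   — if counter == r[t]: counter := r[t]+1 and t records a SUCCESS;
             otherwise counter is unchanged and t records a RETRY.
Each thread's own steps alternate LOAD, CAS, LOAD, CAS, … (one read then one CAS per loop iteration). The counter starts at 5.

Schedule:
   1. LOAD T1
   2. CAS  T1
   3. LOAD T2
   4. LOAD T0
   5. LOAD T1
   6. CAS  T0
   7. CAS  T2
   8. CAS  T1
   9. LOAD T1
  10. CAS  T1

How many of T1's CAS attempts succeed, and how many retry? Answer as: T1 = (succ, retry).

T1 = (2, 1)

[1] T1.load  rd  (counter 5, T1.r 5)
[2] T1.cas  hit  (counter 6, T1.r 5)
[3] T2.load  rd  (counter 6, T2.r 6)
[4] T0.load  rd  (counter 6, T0.r 6)
[5] T1.load  rd  (counter 6, T1.r 6)
[6] T0.cas  hit  (counter 7, T0.r 6)
[7] T2.cas  miss  (counter 7, T2.r 6)
[8] T1.cas  miss  (counter 7, T1.r 6)
[9] T1.load  rd  (counter 7, T1.r 7)
[10] T1.cas  hit  (counter 8, T1.r 7)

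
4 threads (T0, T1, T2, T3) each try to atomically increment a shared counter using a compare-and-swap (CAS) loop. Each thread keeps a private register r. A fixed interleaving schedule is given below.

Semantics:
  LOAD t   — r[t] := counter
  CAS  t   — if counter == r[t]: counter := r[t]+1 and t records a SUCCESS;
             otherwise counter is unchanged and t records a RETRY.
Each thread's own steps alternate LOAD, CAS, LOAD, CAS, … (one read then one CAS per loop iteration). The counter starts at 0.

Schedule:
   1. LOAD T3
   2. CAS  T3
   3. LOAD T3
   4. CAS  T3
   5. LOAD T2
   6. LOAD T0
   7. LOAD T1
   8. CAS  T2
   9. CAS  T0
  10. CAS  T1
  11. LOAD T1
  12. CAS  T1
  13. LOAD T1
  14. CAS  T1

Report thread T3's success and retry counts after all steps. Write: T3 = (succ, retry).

step 1: T3 LOAD ⇒ load; ctr=0 reg=0
step 2: T3 CAS ⇒ ok; ctr=1 reg=0
step 3: T3 LOAD ⇒ load; ctr=1 reg=1
step 4: T3 CAS ⇒ ok; ctr=2 reg=1
step 5: T2 LOAD ⇒ load; ctr=2 reg=2
step 6: T0 LOAD ⇒ load; ctr=2 reg=2
step 7: T1 LOAD ⇒ load; ctr=2 reg=2
step 8: T2 CAS ⇒ ok; ctr=3 reg=2
step 9: T0 CAS ⇒ retry; ctr=3 reg=2
step 10: T1 CAS ⇒ retry; ctr=3 reg=2
step 11: T1 LOAD ⇒ load; ctr=3 reg=3
step 12: T1 CAS ⇒ ok; ctr=4 reg=3
step 13: T1 LOAD ⇒ load; ctr=4 reg=4
step 14: T1 CAS ⇒ ok; ctr=5 reg=4

T3 = (2, 0)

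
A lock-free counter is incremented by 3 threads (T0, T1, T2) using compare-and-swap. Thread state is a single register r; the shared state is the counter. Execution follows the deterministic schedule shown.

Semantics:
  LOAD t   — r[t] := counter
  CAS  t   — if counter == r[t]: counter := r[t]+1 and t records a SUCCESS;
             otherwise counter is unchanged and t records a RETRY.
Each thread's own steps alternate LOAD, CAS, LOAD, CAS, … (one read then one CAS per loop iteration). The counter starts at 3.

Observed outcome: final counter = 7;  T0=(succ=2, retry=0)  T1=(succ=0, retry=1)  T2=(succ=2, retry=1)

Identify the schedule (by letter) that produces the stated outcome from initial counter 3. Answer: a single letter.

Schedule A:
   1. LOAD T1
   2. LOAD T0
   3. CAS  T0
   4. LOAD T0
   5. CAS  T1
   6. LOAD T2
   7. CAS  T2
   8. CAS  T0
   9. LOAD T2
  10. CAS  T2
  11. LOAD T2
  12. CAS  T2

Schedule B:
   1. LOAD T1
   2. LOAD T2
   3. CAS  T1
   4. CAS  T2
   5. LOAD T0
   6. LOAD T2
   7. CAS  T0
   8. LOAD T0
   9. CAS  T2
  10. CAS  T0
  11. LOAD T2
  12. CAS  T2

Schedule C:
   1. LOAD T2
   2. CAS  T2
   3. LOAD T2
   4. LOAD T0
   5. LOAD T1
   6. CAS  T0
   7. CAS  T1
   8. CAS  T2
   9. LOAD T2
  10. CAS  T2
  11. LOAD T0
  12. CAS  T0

Tracing schedule C:
step 1: T2 LOAD ⇒ load; ctr=3 reg=3
step 2: T2 CAS ⇒ ok; ctr=4 reg=3
step 3: T2 LOAD ⇒ load; ctr=4 reg=4
step 4: T0 LOAD ⇒ load; ctr=4 reg=4
step 5: T1 LOAD ⇒ load; ctr=4 reg=4
step 6: T0 CAS ⇒ ok; ctr=5 reg=4
step 7: T1 CAS ⇒ retry; ctr=5 reg=4
step 8: T2 CAS ⇒ retry; ctr=5 reg=4
step 9: T2 LOAD ⇒ load; ctr=5 reg=5
step 10: T2 CAS ⇒ ok; ctr=6 reg=5
step 11: T0 LOAD ⇒ load; ctr=6 reg=6
step 12: T0 CAS ⇒ ok; ctr=7 reg=6

C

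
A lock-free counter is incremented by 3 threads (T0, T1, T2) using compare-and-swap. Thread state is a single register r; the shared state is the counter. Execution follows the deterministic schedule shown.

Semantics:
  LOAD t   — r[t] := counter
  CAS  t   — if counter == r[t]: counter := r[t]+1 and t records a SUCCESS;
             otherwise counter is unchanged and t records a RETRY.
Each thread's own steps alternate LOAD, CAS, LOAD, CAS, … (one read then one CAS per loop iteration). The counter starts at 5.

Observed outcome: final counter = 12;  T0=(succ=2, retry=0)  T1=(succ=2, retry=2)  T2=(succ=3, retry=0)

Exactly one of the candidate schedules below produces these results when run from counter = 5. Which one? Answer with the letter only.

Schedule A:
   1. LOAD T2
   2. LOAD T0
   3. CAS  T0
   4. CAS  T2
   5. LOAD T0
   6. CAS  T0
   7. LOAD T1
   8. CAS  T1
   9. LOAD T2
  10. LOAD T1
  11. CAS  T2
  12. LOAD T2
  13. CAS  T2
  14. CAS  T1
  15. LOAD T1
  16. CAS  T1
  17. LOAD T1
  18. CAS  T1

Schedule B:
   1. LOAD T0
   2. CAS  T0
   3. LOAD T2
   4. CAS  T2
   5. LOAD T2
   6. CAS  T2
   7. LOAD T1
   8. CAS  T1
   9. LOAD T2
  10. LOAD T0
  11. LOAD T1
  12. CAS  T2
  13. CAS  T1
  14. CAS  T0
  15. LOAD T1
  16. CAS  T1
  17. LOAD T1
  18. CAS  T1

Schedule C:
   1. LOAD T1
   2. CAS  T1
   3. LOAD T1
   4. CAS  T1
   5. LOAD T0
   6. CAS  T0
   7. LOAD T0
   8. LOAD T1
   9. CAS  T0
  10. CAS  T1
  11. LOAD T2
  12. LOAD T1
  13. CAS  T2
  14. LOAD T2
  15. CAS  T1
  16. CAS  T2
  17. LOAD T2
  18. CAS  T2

Run C:
step 1: T1 LOAD ⇒ load; ctr=5 reg=5
step 2: T1 CAS ⇒ ok; ctr=6 reg=5
step 3: T1 LOAD ⇒ load; ctr=6 reg=6
step 4: T1 CAS ⇒ ok; ctr=7 reg=6
step 5: T0 LOAD ⇒ load; ctr=7 reg=7
step 6: T0 CAS ⇒ ok; ctr=8 reg=7
step 7: T0 LOAD ⇒ load; ctr=8 reg=8
step 8: T1 LOAD ⇒ load; ctr=8 reg=8
step 9: T0 CAS ⇒ ok; ctr=9 reg=8
step 10: T1 CAS ⇒ retry; ctr=9 reg=8
step 11: T2 LOAD ⇒ load; ctr=9 reg=9
step 12: T1 LOAD ⇒ load; ctr=9 reg=9
step 13: T2 CAS ⇒ ok; ctr=10 reg=9
step 14: T2 LOAD ⇒ load; ctr=10 reg=10
step 15: T1 CAS ⇒ retry; ctr=10 reg=9
step 16: T2 CAS ⇒ ok; ctr=11 reg=10
step 17: T2 LOAD ⇒ load; ctr=11 reg=11
step 18: T2 CAS ⇒ ok; ctr=12 reg=11

C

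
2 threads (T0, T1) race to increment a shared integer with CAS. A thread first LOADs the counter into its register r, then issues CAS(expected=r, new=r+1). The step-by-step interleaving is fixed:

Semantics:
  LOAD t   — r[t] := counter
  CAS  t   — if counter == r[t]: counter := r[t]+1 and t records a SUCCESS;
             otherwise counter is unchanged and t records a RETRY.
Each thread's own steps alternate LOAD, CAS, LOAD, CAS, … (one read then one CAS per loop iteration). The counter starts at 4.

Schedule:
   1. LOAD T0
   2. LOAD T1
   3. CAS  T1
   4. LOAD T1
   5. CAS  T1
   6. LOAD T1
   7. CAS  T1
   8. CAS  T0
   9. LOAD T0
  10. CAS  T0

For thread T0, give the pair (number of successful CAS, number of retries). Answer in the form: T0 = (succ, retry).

T0 = (1, 1)

   1) LOAD T0:  M=4  r_T0=4
   2) LOAD T1:  M=4  r_T1=4
   3) CAS  T1:  M=5  r_T1=4 ✓
   4) LOAD T1:  M=5  r_T1=5
   5) CAS  T1:  M=6  r_T1=5 ✓
   6) LOAD T1:  M=6  r_T1=6
   7) CAS  T1:  M=7  r_T1=6 ✓
   8) CAS  T0:  M=7  r_T0=4 ✗
   9) LOAD T0:  M=7  r_T0=7
  10) CAS  T0:  M=8  r_T0=7 ✓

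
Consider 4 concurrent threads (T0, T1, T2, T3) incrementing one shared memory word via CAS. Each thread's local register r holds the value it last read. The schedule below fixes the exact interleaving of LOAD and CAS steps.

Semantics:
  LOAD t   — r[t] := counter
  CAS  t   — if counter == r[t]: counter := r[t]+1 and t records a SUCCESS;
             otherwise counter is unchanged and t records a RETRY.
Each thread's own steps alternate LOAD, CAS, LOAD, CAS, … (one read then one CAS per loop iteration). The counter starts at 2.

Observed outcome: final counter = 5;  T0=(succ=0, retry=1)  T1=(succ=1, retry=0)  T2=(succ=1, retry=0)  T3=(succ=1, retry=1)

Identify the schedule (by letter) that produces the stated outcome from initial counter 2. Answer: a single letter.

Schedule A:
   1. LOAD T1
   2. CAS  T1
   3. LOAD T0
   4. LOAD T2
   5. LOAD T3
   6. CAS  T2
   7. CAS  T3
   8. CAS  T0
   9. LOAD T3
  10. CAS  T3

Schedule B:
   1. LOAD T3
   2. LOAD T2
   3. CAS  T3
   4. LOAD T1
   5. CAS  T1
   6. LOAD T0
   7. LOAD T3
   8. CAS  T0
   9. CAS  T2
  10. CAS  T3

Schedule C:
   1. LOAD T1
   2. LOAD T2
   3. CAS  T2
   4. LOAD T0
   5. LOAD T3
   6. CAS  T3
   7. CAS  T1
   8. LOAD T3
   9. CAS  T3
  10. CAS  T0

A

Run A:
T1 LOAD — after: cnt=2, r=2 — load
T1 CAS — after: cnt=3, r=2 — ok
T0 LOAD — after: cnt=3, r=3 — load
T2 LOAD — after: cnt=3, r=3 — load
T3 LOAD — after: cnt=3, r=3 — load
T2 CAS — after: cnt=4, r=3 — ok
T3 CAS — after: cnt=4, r=3 — retry
T0 CAS — after: cnt=4, r=3 — retry
T3 LOAD — after: cnt=4, r=4 — load
T3 CAS — after: cnt=5, r=4 — ok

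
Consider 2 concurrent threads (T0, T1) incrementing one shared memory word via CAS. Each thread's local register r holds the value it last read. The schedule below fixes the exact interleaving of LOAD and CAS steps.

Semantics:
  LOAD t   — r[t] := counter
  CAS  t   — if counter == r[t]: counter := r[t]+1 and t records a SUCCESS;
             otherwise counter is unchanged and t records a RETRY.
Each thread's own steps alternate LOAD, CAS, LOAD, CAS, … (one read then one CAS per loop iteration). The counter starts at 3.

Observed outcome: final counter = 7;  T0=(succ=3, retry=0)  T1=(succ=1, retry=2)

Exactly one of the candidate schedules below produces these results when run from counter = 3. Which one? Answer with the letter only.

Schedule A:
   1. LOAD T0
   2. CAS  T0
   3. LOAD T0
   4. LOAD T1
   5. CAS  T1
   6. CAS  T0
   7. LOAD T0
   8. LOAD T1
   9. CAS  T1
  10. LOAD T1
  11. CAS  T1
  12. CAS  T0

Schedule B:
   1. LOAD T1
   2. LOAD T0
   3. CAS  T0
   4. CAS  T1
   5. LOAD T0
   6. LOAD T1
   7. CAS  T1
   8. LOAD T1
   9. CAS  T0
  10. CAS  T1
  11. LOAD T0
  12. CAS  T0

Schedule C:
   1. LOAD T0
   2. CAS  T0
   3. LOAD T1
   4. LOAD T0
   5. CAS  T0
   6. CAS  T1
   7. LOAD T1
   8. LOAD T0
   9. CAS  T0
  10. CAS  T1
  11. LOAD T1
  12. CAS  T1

Simulating candidate C:
T0 LOAD — after: cnt=3, r=3 — load
T0 CAS — after: cnt=4, r=3 — ok
T1 LOAD — after: cnt=4, r=4 — load
T0 LOAD — after: cnt=4, r=4 — load
T0 CAS — after: cnt=5, r=4 — ok
T1 CAS — after: cnt=5, r=4 — retry
T1 LOAD — after: cnt=5, r=5 — load
T0 LOAD — after: cnt=5, r=5 — load
T0 CAS — after: cnt=6, r=5 — ok
T1 CAS — after: cnt=6, r=5 — retry
T1 LOAD — after: cnt=6, r=6 — load
T1 CAS — after: cnt=7, r=6 — ok

C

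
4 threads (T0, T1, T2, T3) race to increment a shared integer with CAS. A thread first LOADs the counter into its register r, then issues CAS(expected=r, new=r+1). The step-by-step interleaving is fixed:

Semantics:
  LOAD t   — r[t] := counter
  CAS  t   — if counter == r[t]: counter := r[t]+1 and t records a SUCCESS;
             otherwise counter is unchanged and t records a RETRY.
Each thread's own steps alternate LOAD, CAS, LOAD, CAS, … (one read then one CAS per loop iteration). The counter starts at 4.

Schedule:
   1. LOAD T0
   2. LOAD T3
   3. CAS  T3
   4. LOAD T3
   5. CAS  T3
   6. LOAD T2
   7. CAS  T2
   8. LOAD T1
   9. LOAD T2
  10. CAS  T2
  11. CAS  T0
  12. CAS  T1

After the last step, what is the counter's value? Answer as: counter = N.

counter = 8

T0 LOAD — after: cnt=4, r=4 — load
T3 LOAD — after: cnt=4, r=4 — load
T3 CAS — after: cnt=5, r=4 — ok
T3 LOAD — after: cnt=5, r=5 — load
T3 CAS — after: cnt=6, r=5 — ok
T2 LOAD — after: cnt=6, r=6 — load
T2 CAS — after: cnt=7, r=6 — ok
T1 LOAD — after: cnt=7, r=7 — load
T2 LOAD — after: cnt=7, r=7 — load
T2 CAS — after: cnt=8, r=7 — ok
T0 CAS — after: cnt=8, r=4 — retry
T1 CAS — after: cnt=8, r=7 — retry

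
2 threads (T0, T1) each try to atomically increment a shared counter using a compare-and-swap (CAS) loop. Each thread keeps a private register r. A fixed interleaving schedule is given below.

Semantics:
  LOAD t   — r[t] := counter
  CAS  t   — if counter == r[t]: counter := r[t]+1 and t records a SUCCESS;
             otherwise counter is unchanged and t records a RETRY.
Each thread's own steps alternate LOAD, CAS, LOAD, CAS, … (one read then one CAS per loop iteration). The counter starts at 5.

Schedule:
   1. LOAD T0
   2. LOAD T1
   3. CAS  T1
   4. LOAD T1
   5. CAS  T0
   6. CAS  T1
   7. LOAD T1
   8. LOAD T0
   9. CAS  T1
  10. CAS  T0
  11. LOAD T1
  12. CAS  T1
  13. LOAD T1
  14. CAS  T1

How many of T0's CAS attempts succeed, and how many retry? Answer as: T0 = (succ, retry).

step 1: T0 LOAD ⇒ load; ctr=5 reg=5
step 2: T1 LOAD ⇒ load; ctr=5 reg=5
step 3: T1 CAS ⇒ ok; ctr=6 reg=5
step 4: T1 LOAD ⇒ load; ctr=6 reg=6
step 5: T0 CAS ⇒ retry; ctr=6 reg=5
step 6: T1 CAS ⇒ ok; ctr=7 reg=6
step 7: T1 LOAD ⇒ load; ctr=7 reg=7
step 8: T0 LOAD ⇒ load; ctr=7 reg=7
step 9: T1 CAS ⇒ ok; ctr=8 reg=7
step 10: T0 CAS ⇒ retry; ctr=8 reg=7
step 11: T1 LOAD ⇒ load; ctr=8 reg=8
step 12: T1 CAS ⇒ ok; ctr=9 reg=8
step 13: T1 LOAD ⇒ load; ctr=9 reg=9
step 14: T1 CAS ⇒ ok; ctr=10 reg=9

T0 = (0, 2)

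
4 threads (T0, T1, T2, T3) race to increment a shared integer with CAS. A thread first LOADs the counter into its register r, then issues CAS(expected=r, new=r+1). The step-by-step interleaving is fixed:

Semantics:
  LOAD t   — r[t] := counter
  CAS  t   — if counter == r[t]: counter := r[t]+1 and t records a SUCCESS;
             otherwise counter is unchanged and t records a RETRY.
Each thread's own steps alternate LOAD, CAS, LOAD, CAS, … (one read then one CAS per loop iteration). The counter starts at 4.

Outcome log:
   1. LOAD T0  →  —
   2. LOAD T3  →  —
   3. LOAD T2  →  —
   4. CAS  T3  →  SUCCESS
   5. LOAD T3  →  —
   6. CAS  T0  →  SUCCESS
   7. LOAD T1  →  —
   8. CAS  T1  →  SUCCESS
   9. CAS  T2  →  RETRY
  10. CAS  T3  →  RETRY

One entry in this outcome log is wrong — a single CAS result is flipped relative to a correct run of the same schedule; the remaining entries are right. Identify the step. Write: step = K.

Correct run:
   1) LOAD T0:  M=4  r_T0=4
   2) LOAD T3:  M=4  r_T3=4
   3) LOAD T2:  M=4  r_T2=4
   4) CAS  T3:  M=5  r_T3=4 ✓
   5) LOAD T3:  M=5  r_T3=5
   6) CAS  T0:  M=5  r_T0=4 ✗
   7) LOAD T1:  M=5  r_T1=5
   8) CAS  T1:  M=6  r_T1=5 ✓
   9) CAS  T2:  M=6  r_T2=4 ✗
  10) CAS  T3:  M=6  r_T3=5 ✗
Flip is step 6.

step = 6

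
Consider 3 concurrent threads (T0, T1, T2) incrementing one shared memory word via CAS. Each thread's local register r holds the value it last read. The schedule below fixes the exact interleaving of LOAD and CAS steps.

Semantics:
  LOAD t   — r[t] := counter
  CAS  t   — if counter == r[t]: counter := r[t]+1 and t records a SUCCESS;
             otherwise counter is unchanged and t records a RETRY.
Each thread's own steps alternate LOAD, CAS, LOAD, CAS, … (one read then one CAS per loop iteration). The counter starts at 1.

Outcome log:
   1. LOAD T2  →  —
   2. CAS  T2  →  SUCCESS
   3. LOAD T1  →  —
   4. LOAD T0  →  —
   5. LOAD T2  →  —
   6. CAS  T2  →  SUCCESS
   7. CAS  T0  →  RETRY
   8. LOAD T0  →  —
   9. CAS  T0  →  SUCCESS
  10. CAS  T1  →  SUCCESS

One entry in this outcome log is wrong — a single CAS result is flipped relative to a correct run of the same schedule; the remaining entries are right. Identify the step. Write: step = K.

Reference trace:
   1) LOAD T2:  M=1  r_T2=1
   2) CAS  T2:  M=2  r_T2=1 ✓
   3) LOAD T1:  M=2  r_T1=2
   4) LOAD T0:  M=2  r_T0=2
   5) LOAD T2:  M=2  r_T2=2
   6) CAS  T2:  M=3  r_T2=2 ✓
   7) CAS  T0:  M=3  r_T0=2 ✗
   8) LOAD T0:  M=3  r_T0=3
   9) CAS  T0:  M=4  r_T0=3 ✓
  10) CAS  T1:  M=4  r_T1=2 ✗
Flip is step 10.

step = 10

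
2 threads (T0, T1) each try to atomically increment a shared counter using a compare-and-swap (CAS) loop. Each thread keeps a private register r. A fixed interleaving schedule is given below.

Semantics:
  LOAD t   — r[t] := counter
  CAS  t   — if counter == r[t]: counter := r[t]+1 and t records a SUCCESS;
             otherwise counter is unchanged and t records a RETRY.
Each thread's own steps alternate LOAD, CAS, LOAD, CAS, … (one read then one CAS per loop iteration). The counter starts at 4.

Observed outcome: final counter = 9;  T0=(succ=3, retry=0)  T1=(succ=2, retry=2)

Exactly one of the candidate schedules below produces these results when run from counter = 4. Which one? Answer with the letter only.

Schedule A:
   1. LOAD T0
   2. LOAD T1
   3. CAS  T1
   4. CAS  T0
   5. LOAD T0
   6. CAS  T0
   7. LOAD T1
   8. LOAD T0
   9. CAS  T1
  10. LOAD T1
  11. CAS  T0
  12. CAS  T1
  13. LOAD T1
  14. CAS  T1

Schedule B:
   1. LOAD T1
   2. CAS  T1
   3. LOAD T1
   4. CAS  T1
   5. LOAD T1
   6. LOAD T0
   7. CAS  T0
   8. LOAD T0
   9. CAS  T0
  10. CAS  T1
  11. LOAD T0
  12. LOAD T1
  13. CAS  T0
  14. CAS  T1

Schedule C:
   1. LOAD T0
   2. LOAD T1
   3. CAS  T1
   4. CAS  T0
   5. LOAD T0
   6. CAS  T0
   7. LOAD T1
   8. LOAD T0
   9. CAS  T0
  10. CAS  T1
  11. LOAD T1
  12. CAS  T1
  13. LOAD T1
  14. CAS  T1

B

Tracing schedule B:
   1) LOAD T1:  M=4  r_T1=4
   2) CAS  T1:  M=5  r_T1=4 ✓
   3) LOAD T1:  M=5  r_T1=5
   4) CAS  T1:  M=6  r_T1=5 ✓
   5) LOAD T1:  M=6  r_T1=6
   6) LOAD T0:  M=6  r_T0=6
   7) CAS  T0:  M=7  r_T0=6 ✓
   8) LOAD T0:  M=7  r_T0=7
   9) CAS  T0:  M=8  r_T0=7 ✓
  10) CAS  T1:  M=8  r_T1=6 ✗
  11) LOAD T0:  M=8  r_T0=8
  12) LOAD T1:  M=8  r_T1=8
  13) CAS  T0:  M=9  r_T0=8 ✓
  14) CAS  T1:  M=9  r_T1=8 ✗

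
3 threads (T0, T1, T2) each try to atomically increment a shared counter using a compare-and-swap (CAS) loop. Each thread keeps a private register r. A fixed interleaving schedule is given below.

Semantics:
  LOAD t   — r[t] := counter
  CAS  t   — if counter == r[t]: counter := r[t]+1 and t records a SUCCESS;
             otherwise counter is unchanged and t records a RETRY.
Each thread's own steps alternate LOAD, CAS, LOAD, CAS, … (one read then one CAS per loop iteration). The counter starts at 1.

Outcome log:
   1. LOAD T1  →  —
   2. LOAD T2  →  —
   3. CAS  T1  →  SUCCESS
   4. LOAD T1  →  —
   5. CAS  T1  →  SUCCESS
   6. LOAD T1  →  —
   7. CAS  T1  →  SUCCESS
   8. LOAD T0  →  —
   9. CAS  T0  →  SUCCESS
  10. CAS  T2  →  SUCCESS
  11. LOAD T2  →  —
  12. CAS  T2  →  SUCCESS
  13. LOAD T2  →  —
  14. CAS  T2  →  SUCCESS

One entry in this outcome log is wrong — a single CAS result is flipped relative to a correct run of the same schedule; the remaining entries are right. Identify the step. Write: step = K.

step = 10

Reference trace:
1. LOAD T1 → mem=1 r[T1]=1 [LOAD]
2. LOAD T2 → mem=1 r[T2]=1 [LOAD]
3. CAS T1 → mem=2 r[T1]=1 [OK]
4. LOAD T1 → mem=2 r[T1]=2 [LOAD]
5. CAS T1 → mem=3 r[T1]=2 [OK]
6. LOAD T1 → mem=3 r[T1]=3 [LOAD]
7. CAS T1 → mem=4 r[T1]=3 [OK]
8. LOAD T0 → mem=4 r[T0]=4 [LOAD]
9. CAS T0 → mem=5 r[T0]=4 [OK]
10. CAS T2 → mem=5 r[T2]=1 [RETRY]
11. LOAD T2 → mem=5 r[T2]=5 [LOAD]
12. CAS T2 → mem=6 r[T2]=5 [OK]
13. LOAD T2 → mem=6 r[T2]=6 [LOAD]
14. CAS T2 → mem=7 r[T2]=6 [OK]
Mismatch at 10.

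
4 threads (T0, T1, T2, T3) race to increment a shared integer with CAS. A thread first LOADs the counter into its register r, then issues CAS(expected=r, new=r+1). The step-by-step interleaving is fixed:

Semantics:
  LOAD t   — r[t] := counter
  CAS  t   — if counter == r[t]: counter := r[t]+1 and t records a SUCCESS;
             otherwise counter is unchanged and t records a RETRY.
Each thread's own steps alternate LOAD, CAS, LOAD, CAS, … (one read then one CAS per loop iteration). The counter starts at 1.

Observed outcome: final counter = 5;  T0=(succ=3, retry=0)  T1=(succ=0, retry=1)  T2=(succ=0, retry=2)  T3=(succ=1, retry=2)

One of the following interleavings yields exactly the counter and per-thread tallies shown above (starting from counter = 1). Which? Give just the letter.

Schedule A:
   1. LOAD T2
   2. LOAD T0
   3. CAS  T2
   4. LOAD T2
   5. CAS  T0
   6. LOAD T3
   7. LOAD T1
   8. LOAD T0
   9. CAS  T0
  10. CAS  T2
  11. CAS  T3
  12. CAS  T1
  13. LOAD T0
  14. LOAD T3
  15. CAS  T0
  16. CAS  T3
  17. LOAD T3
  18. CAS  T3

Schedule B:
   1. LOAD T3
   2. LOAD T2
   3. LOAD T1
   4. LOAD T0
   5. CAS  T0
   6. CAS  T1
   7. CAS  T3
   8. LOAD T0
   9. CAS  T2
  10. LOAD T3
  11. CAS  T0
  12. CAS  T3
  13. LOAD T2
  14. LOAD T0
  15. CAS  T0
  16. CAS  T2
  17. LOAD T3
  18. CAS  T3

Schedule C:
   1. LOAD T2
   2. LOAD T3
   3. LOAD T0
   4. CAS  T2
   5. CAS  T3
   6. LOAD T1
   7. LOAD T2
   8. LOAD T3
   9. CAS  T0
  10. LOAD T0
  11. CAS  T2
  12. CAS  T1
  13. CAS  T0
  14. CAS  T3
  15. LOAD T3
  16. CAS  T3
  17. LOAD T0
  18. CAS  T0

B

Run B:
step 1: T3 LOAD ⇒ load; ctr=1 reg=1
step 2: T2 LOAD ⇒ load; ctr=1 reg=1
step 3: T1 LOAD ⇒ load; ctr=1 reg=1
step 4: T0 LOAD ⇒ load; ctr=1 reg=1
step 5: T0 CAS ⇒ ok; ctr=2 reg=1
step 6: T1 CAS ⇒ retry; ctr=2 reg=1
step 7: T3 CAS ⇒ retry; ctr=2 reg=1
step 8: T0 LOAD ⇒ load; ctr=2 reg=2
step 9: T2 CAS ⇒ retry; ctr=2 reg=1
step 10: T3 LOAD ⇒ load; ctr=2 reg=2
step 11: T0 CAS ⇒ ok; ctr=3 reg=2
step 12: T3 CAS ⇒ retry; ctr=3 reg=2
step 13: T2 LOAD ⇒ load; ctr=3 reg=3
step 14: T0 LOAD ⇒ load; ctr=3 reg=3
step 15: T0 CAS ⇒ ok; ctr=4 reg=3
step 16: T2 CAS ⇒ retry; ctr=4 reg=3
step 17: T3 LOAD ⇒ load; ctr=4 reg=4
step 18: T3 CAS ⇒ ok; ctr=5 reg=4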